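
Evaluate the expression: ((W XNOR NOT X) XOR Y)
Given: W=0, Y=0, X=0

Substituting: ((0 XNOR NOT 0) XOR 0)
= 0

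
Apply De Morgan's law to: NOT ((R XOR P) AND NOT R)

NOT (R XOR P) OR R
De Morgan's: NOT(AND of terms) = OR of negations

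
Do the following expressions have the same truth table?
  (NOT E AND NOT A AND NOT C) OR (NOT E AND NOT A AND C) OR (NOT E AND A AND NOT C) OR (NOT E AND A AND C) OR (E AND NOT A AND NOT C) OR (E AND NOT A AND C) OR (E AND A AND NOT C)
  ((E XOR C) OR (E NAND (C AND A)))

Yes, they are equivalent — the two output columns agree on all 8 assignments:
E | A | C | Expression 1 | Expression 2
---------------------------------------
0 | 0 | 0 | 1 | 1
0 | 0 | 1 | 1 | 1
0 | 1 | 0 | 1 | 1
0 | 1 | 1 | 1 | 1
1 | 0 | 0 | 1 | 1
1 | 0 | 1 | 1 | 1
1 | 1 | 0 | 1 | 1
1 | 1 | 1 | 0 | 0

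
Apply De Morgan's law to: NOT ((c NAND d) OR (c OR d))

NOT (c NAND d) AND NOT (c OR d)
De Morgan's: NOT(OR of terms) = AND of negations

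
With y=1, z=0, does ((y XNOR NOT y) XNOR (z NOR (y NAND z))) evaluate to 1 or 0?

Substituting: ((1 XNOR NOT 1) XNOR (0 NOR (1 NAND 0)))
= 1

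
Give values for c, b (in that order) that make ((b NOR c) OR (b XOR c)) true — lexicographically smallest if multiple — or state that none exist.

c=0, b=0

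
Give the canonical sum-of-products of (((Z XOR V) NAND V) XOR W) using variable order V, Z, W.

Σm(0, 2, 5, 6) = (NOT V AND NOT Z AND NOT W) OR (NOT V AND Z AND NOT W) OR (V AND NOT Z AND W) OR (V AND Z AND NOT W)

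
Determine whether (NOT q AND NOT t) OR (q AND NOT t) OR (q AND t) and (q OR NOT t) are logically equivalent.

Yes, they are equivalent — the two output columns agree on all 4 assignments:
q | t | Expression 1 | Expression 2
-----------------------------------
0 | 0 | 1 | 1
0 | 1 | 0 | 0
1 | 0 | 1 | 1
1 | 1 | 1 | 1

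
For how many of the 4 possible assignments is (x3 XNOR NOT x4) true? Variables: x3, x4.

Satisfying assignments: (0,1), (1,0)
Count: 2 out of 4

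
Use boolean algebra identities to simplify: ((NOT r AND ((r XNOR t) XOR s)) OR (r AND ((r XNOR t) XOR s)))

By distribution ((E AND v) OR (E AND NOT v) = E):
= ((r XNOR t) XOR s)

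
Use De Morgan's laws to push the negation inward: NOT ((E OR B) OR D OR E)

NOT (E OR B) AND NOT D AND NOT E
De Morgan's: NOT(OR of terms) = AND of negations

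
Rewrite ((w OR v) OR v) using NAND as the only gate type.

((((w NAND w) NAND (v NAND v)) NAND ((w NAND w) NAND (v NAND v))) NAND (v NAND v))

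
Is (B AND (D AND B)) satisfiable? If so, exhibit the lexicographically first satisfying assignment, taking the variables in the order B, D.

B=1, D=1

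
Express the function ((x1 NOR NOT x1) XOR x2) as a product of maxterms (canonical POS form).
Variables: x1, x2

ΠM(0, 2) = (x1 OR x2) AND (NOT x1 OR x2)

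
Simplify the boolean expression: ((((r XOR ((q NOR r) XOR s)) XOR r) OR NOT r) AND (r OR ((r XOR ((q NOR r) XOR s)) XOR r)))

By distribution ((E OR v) AND (E OR NOT v) = E) then XOR self-cancellation ((E XOR v) XOR v = E):
= ((q NOR r) XOR s)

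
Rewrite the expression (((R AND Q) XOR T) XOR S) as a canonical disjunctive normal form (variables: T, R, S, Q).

(NOT T AND NOT R AND S AND NOT Q) OR (NOT T AND NOT R AND S AND Q) OR (NOT T AND R AND NOT S AND Q) OR (NOT T AND R AND S AND NOT Q) OR (T AND NOT R AND NOT S AND NOT Q) OR (T AND NOT R AND NOT S AND Q) OR (T AND R AND NOT S AND NOT Q) OR (T AND R AND S AND Q)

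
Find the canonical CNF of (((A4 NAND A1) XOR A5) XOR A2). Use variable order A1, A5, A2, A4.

(A1 OR A5 OR NOT A2 OR A4) AND (A1 OR A5 OR NOT A2 OR NOT A4) AND (A1 OR NOT A5 OR A2 OR A4) AND (A1 OR NOT A5 OR A2 OR NOT A4) AND (NOT A1 OR A5 OR A2 OR NOT A4) AND (NOT A1 OR A5 OR NOT A2 OR A4) AND (NOT A1 OR NOT A5 OR A2 OR A4) AND (NOT A1 OR NOT A5 OR NOT A2 OR NOT A4)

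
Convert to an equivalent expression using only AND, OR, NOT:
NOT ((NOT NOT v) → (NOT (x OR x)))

(NOT NOT v) AND (x OR x)
(Negated implication: NOT(A → B) = A AND NOT B)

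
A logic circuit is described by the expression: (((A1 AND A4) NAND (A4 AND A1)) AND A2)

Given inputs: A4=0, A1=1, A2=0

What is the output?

Substituting: (((1 AND 0) NAND (0 AND 1)) AND 0)
= 0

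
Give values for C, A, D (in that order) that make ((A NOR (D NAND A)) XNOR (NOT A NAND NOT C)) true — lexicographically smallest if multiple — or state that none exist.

C=0, A=0, D=0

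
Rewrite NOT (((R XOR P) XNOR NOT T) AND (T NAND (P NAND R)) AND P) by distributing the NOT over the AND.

NOT ((R XOR P) XNOR NOT T) OR NOT (T NAND (P NAND R)) OR NOT P
De Morgan's: NOT(AND of terms) = OR of negations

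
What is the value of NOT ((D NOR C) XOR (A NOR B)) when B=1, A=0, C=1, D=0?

Substituting: NOT ((0 NOR 1) XOR (0 NOR 1))
= 1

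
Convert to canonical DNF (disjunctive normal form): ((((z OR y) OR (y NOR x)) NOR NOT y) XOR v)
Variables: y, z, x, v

(NOT y AND NOT z AND NOT x AND v) OR (NOT y AND NOT z AND x AND v) OR (NOT y AND z AND NOT x AND v) OR (NOT y AND z AND x AND v) OR (y AND NOT z AND NOT x AND v) OR (y AND NOT z AND x AND v) OR (y AND z AND NOT x AND v) OR (y AND z AND x AND v)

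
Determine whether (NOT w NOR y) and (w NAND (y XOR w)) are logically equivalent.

No. Counterexample: with y=0, w=0, Expression 1 = 0 but Expression 2 = 1.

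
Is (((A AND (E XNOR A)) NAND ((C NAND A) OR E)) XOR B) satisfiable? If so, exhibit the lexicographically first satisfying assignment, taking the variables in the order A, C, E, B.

A=0, C=0, E=0, B=0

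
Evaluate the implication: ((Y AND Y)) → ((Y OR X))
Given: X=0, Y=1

Antecedent ((Y AND Y)) = 1; consequent ((Y OR X)) = 1.
1 → 1 = 1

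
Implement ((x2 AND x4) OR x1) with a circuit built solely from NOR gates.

((((x2 NOR x2) NOR (x4 NOR x4)) NOR x1) NOR (((x2 NOR x2) NOR (x4 NOR x4)) NOR x1))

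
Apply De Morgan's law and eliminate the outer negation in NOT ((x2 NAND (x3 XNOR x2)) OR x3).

NOT (x2 NAND (x3 XNOR x2)) AND NOT x3
De Morgan's: NOT(OR of terms) = AND of negations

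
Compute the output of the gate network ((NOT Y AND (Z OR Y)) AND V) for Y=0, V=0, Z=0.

Substituting: ((NOT 0 AND (0 OR 0)) AND 0)
= 0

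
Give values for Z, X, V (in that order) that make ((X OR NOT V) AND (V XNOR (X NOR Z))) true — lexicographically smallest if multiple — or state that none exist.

Z=0, X=1, V=0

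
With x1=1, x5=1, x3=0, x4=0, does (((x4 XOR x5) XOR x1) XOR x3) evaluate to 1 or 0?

Substituting: (((0 XOR 1) XOR 1) XOR 0)
= 0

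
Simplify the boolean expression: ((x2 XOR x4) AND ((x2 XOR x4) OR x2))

By absorption (E AND (E OR v) = E):
= (x2 XOR x4)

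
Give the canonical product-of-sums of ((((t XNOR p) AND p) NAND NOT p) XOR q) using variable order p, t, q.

ΠM(1, 3, 5, 7) = (p OR t OR NOT q) AND (p OR NOT t OR NOT q) AND (NOT p OR t OR NOT q) AND (NOT p OR NOT t OR NOT q)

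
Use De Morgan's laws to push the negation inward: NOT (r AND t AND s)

NOT r OR NOT t OR NOT s
De Morgan's: NOT(AND of terms) = OR of negations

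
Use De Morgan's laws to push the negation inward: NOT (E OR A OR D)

NOT E AND NOT A AND NOT D
De Morgan's: NOT(OR of terms) = AND of negations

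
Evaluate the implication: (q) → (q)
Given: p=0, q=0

Antecedent (q) = 0; consequent (q) = 0.
0 → 0 = 1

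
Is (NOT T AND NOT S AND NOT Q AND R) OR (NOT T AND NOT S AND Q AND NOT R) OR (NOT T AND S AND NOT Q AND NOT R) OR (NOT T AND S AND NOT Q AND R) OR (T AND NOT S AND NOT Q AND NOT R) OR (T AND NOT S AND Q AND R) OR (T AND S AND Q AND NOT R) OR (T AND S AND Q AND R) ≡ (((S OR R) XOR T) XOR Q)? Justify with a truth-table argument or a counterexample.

Yes, they are equivalent — the two output columns agree on all 16 assignments:
T | S | Q | R | Expression 1 | Expression 2
-------------------------------------------
0 | 0 | 0 | 0 | 0 | 0
0 | 0 | 0 | 1 | 1 | 1
0 | 0 | 1 | 0 | 1 | 1
0 | 0 | 1 | 1 | 0 | 0
0 | 1 | 0 | 0 | 1 | 1
0 | 1 | 0 | 1 | 1 | 1
0 | 1 | 1 | 0 | 0 | 0
0 | 1 | 1 | 1 | 0 | 0
1 | 0 | 0 | 0 | 1 | 1
1 | 0 | 0 | 1 | 0 | 0
1 | 0 | 1 | 0 | 0 | 0
1 | 0 | 1 | 1 | 1 | 1
1 | 1 | 0 | 0 | 0 | 0
1 | 1 | 0 | 1 | 0 | 0
1 | 1 | 1 | 0 | 1 | 1
1 | 1 | 1 | 1 | 1 | 1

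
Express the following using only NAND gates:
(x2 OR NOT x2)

((x2 NAND x2) NAND ((x2 NAND x2) NAND (x2 NAND x2)))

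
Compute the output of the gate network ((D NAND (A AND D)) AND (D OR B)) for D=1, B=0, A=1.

Substituting: ((1 NAND (1 AND 1)) AND (1 OR 0))
= 0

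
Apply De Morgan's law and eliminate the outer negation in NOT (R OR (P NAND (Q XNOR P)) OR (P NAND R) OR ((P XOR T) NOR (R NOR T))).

NOT R AND NOT (P NAND (Q XNOR P)) AND NOT (P NAND R) AND NOT ((P XOR T) NOR (R NOR T))
De Morgan's: NOT(OR of terms) = AND of negations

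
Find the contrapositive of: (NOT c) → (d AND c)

Contrapositive: NOT (d AND c) → c
Note: A statement and its contrapositive are logically equivalent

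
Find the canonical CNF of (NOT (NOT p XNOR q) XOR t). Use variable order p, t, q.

(p OR t OR NOT q) AND (p OR NOT t OR q) AND (NOT p OR t OR q) AND (NOT p OR NOT t OR NOT q)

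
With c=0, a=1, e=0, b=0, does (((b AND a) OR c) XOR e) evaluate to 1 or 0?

Substituting: (((0 AND 1) OR 0) XOR 0)
= 0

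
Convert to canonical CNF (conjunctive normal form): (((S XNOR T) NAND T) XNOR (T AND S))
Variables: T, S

(T OR S) AND (T OR NOT S) AND (NOT T OR S) AND (NOT T OR NOT S)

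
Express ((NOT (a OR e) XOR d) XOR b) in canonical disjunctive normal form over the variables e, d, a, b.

(NOT e AND NOT d AND NOT a AND NOT b) OR (NOT e AND NOT d AND a AND b) OR (NOT e AND d AND NOT a AND b) OR (NOT e AND d AND a AND NOT b) OR (e AND NOT d AND NOT a AND b) OR (e AND NOT d AND a AND b) OR (e AND d AND NOT a AND NOT b) OR (e AND d AND a AND NOT b)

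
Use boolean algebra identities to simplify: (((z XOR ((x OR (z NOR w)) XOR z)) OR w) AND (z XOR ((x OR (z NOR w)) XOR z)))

By absorption (E AND (E OR v) = E) then XOR self-cancellation ((E XOR v) XOR v = E):
= (x OR (z NOR w))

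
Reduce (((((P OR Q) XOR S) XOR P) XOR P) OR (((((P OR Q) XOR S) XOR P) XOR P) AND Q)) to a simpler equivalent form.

By absorption (E OR (E AND v) = E) then XOR self-cancellation ((E XOR v) XOR v = E):
= ((P OR Q) XOR S)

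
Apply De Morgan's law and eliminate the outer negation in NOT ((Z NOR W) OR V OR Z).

NOT (Z NOR W) AND NOT V AND NOT Z
De Morgan's: NOT(OR of terms) = AND of negations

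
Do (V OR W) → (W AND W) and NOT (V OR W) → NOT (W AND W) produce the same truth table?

No, Inverse is not equivalent to original (counterexample: W=0, V=1)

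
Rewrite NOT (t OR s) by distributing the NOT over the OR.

NOT t AND NOT s
De Morgan's: NOT(OR of terms) = AND of negations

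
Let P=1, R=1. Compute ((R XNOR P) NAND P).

Substituting: ((1 XNOR 1) NAND 1)
= 0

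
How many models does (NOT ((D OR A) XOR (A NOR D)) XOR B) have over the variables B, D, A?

Satisfying assignments: (1,0,0), (1,0,1), (1,1,0), (1,1,1)
Count: 4 out of 8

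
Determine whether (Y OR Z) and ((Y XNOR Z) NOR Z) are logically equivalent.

No. Counterexample: with Z=1, Y=0, Expression 1 = 1 but Expression 2 = 0.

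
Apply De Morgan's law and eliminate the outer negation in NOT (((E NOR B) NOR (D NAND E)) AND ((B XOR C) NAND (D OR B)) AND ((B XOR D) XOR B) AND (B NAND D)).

NOT ((E NOR B) NOR (D NAND E)) OR NOT ((B XOR C) NAND (D OR B)) OR NOT ((B XOR D) XOR B) OR NOT (B NAND D)
De Morgan's: NOT(AND of terms) = OR of negations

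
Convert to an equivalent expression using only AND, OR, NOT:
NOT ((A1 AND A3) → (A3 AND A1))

(A1 AND A3) AND NOT (A3 AND A1)
(Negated implication: NOT(A → B) = A AND NOT B)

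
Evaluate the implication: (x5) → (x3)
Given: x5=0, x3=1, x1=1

Antecedent (x5) = 0; consequent (x3) = 1.
0 → 1 = 1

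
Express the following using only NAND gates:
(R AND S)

((R NAND S) NAND (R NAND S))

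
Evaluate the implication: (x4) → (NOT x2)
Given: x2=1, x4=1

Antecedent (x4) = 1; consequent (NOT x2) = 0.
1 → 0 = 0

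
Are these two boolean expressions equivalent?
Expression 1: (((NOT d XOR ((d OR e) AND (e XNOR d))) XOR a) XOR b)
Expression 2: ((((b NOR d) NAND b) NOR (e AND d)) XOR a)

No. Counterexample: with e=0, a=0, d=0, b=0, Expression 1 = 1 but Expression 2 = 0.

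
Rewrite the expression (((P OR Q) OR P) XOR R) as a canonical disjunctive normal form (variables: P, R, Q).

(NOT P AND NOT R AND Q) OR (NOT P AND R AND NOT Q) OR (P AND NOT R AND NOT Q) OR (P AND NOT R AND Q)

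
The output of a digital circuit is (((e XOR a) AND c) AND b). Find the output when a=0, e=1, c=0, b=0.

Substituting: (((1 XOR 0) AND 0) AND 0)
= 0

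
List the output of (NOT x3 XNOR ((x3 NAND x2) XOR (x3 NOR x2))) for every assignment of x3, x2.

x3 | x2 | Output
----------------
0 | 0 | 0
0 | 1 | 1
1 | 0 | 0
1 | 1 | 1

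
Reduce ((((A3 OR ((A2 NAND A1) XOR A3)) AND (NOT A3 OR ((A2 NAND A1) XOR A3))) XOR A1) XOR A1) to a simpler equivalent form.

By XOR self-cancellation ((E XOR v) XOR v = E) then distribution ((E OR v) AND (E OR NOT v) = E):
= ((A2 NAND A1) XOR A3)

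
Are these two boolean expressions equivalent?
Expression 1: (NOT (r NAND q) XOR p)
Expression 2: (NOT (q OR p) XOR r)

No. Counterexample: with p=0, q=0, r=0, Expression 1 = 0 but Expression 2 = 1.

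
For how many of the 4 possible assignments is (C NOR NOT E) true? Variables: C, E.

Satisfying assignments: (0,1)
Count: 1 out of 4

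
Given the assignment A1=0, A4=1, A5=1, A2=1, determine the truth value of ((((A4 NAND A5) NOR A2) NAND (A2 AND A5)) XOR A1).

Substituting: ((((1 NAND 1) NOR 1) NAND (1 AND 1)) XOR 0)
= 1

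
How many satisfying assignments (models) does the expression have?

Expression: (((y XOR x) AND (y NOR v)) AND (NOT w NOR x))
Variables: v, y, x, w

No assignment satisfies the expression.
Count: 0 out of 16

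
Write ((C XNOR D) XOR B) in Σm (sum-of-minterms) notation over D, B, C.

Σm(0, 3, 5, 6) = (NOT D AND NOT B AND NOT C) OR (NOT D AND B AND C) OR (D AND NOT B AND C) OR (D AND B AND NOT C)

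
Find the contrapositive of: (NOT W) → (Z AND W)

Contrapositive: NOT (Z AND W) → W
Note: A statement and its contrapositive are logically equivalent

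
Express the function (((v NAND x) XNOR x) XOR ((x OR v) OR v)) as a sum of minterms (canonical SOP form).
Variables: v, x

Σm(2, 3) = (v AND NOT x) OR (v AND x)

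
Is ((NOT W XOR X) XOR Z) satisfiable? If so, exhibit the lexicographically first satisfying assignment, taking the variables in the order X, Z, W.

X=0, Z=0, W=0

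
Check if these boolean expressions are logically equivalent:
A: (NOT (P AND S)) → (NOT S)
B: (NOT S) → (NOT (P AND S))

No, Converse is not equivalent to original (counterexample: S=1, P=0)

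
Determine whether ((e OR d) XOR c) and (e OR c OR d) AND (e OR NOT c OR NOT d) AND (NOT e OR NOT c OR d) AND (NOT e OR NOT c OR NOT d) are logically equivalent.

Yes, they are equivalent — the two output columns agree on all 8 assignments:
e | c | d | Expression 1 | Expression 2
---------------------------------------
0 | 0 | 0 | 0 | 0
0 | 0 | 1 | 1 | 1
0 | 1 | 0 | 1 | 1
0 | 1 | 1 | 0 | 0
1 | 0 | 0 | 1 | 1
1 | 0 | 1 | 1 | 1
1 | 1 | 0 | 0 | 0
1 | 1 | 1 | 0 | 0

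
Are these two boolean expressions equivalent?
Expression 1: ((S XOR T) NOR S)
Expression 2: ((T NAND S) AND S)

No. Counterexample: with T=0, S=0, Expression 1 = 1 but Expression 2 = 0.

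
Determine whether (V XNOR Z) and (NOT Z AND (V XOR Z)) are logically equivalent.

No. Counterexample: with Z=0, V=0, Expression 1 = 1 but Expression 2 = 0.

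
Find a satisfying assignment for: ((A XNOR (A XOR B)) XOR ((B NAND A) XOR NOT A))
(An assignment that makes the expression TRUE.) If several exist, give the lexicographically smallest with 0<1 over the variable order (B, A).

B=0, A=0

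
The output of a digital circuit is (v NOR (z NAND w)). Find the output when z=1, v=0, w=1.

Substituting: (0 NOR (1 NAND 1))
= 1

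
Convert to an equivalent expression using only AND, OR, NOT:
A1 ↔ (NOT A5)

(A1 AND (NOT A5)) OR (NOT A1 AND A5)
(Biconditional = both true or both false)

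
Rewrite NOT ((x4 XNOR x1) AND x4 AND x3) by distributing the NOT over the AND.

NOT (x4 XNOR x1) OR NOT x4 OR NOT x3
De Morgan's: NOT(AND of terms) = OR of negations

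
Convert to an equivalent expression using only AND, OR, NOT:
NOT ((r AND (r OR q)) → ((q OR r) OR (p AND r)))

(r AND (r OR q)) AND NOT ((q OR r) OR (p AND r))
(Negated implication: NOT(A → B) = A AND NOT B)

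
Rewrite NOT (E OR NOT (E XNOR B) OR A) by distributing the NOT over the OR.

NOT E AND (E XNOR B) AND NOT A
De Morgan's: NOT(OR of terms) = AND of negations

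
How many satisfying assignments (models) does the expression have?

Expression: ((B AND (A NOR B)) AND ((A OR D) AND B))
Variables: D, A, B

No assignment satisfies the expression.
Count: 0 out of 8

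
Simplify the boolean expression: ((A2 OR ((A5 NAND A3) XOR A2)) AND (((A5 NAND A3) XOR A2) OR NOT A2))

By distribution ((E OR v) AND (E OR NOT v) = E):
= ((A5 NAND A3) XOR A2)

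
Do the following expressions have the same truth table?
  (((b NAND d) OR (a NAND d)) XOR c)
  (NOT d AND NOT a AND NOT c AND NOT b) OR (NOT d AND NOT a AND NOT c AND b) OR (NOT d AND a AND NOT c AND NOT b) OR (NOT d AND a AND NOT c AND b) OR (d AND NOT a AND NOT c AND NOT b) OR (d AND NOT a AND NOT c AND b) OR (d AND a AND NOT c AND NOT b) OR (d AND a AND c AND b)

Yes, they are equivalent — the two output columns agree on all 16 assignments:
d | a | c | b | Expression 1 | Expression 2
-------------------------------------------
0 | 0 | 0 | 0 | 1 | 1
0 | 0 | 0 | 1 | 1 | 1
0 | 0 | 1 | 0 | 0 | 0
0 | 0 | 1 | 1 | 0 | 0
0 | 1 | 0 | 0 | 1 | 1
0 | 1 | 0 | 1 | 1 | 1
0 | 1 | 1 | 0 | 0 | 0
0 | 1 | 1 | 1 | 0 | 0
1 | 0 | 0 | 0 | 1 | 1
1 | 0 | 0 | 1 | 1 | 1
1 | 0 | 1 | 0 | 0 | 0
1 | 0 | 1 | 1 | 0 | 0
1 | 1 | 0 | 0 | 1 | 1
1 | 1 | 0 | 1 | 0 | 0
1 | 1 | 1 | 0 | 0 | 0
1 | 1 | 1 | 1 | 1 | 1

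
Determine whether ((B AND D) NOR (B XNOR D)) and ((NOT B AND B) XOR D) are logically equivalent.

No. Counterexample: with D=0, B=1, Expression 1 = 1 but Expression 2 = 0.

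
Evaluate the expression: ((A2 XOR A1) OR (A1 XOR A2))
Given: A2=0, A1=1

Substituting: ((0 XOR 1) OR (1 XOR 0))
= 1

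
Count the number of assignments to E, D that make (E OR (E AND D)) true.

Satisfying assignments: (1,0), (1,1)
Count: 2 out of 4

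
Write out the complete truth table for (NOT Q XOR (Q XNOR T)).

Q | T | Output
--------------
0 | 0 | 0
0 | 1 | 1
1 | 0 | 0
1 | 1 | 1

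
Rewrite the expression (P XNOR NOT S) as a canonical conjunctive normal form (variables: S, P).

(S OR P) AND (NOT S OR NOT P)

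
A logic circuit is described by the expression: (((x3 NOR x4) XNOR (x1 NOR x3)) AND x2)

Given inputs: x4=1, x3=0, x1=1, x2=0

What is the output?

Substituting: (((0 NOR 1) XNOR (1 NOR 0)) AND 0)
= 0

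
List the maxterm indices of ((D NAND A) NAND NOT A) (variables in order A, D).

ΠM(0, 1) = (A OR D) AND (A OR NOT D)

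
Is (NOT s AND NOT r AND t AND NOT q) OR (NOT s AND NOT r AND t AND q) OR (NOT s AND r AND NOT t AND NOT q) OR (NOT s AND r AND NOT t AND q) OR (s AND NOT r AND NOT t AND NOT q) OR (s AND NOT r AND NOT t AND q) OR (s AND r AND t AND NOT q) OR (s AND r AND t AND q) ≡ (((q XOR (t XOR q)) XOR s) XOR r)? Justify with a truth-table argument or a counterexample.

Yes, they are equivalent — the two output columns agree on all 16 assignments:
s | r | t | q | Expression 1 | Expression 2
-------------------------------------------
0 | 0 | 0 | 0 | 0 | 0
0 | 0 | 0 | 1 | 0 | 0
0 | 0 | 1 | 0 | 1 | 1
0 | 0 | 1 | 1 | 1 | 1
0 | 1 | 0 | 0 | 1 | 1
0 | 1 | 0 | 1 | 1 | 1
0 | 1 | 1 | 0 | 0 | 0
0 | 1 | 1 | 1 | 0 | 0
1 | 0 | 0 | 0 | 1 | 1
1 | 0 | 0 | 1 | 1 | 1
1 | 0 | 1 | 0 | 0 | 0
1 | 0 | 1 | 1 | 0 | 0
1 | 1 | 0 | 0 | 0 | 0
1 | 1 | 0 | 1 | 0 | 0
1 | 1 | 1 | 0 | 1 | 1
1 | 1 | 1 | 1 | 1 | 1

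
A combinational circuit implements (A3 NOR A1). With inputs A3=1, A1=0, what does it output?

Substituting: (1 NOR 0)
= 0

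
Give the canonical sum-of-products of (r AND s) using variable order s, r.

Σm(3) = (s AND r)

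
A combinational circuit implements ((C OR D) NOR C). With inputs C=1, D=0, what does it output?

Substituting: ((1 OR 0) NOR 1)
= 0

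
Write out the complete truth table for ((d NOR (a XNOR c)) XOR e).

a | e | c | d | Output
----------------------
0 | 0 | 0 | 0 | 0
0 | 0 | 0 | 1 | 0
0 | 0 | 1 | 0 | 1
0 | 0 | 1 | 1 | 0
0 | 1 | 0 | 0 | 1
0 | 1 | 0 | 1 | 1
0 | 1 | 1 | 0 | 0
0 | 1 | 1 | 1 | 1
1 | 0 | 0 | 0 | 1
1 | 0 | 0 | 1 | 0
1 | 0 | 1 | 0 | 0
1 | 0 | 1 | 1 | 0
1 | 1 | 0 | 0 | 0
1 | 1 | 0 | 1 | 1
1 | 1 | 1 | 0 | 1
1 | 1 | 1 | 1 | 1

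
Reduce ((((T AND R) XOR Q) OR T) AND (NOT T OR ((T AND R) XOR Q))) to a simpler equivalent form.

By distribution ((E OR v) AND (E OR NOT v) = E):
= ((T AND R) XOR Q)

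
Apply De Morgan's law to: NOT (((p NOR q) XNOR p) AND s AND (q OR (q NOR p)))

NOT ((p NOR q) XNOR p) OR NOT s OR NOT (q OR (q NOR p))
De Morgan's: NOT(AND of terms) = OR of negations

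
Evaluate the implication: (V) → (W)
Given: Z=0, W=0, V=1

Antecedent (V) = 1; consequent (W) = 0.
1 → 0 = 0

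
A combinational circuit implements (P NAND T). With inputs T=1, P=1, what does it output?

Substituting: (1 NAND 1)
= 0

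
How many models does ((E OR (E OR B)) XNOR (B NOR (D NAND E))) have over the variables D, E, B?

Satisfying assignments: (0,0,0), (1,0,0), (1,1,0)
Count: 3 out of 8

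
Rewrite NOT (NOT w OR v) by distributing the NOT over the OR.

w AND NOT v
De Morgan's: NOT(OR of terms) = AND of negations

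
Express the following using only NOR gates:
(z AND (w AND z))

((z NOR z) NOR (((w NOR w) NOR (z NOR z)) NOR ((w NOR w) NOR (z NOR z))))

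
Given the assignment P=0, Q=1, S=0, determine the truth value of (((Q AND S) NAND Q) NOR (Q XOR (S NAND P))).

Substituting: (((1 AND 0) NAND 1) NOR (1 XOR (0 NAND 0)))
= 0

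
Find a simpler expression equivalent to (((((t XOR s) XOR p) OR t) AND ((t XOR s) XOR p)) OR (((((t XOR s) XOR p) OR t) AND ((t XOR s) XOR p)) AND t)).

By absorption (E OR (E AND v) = E) then absorption (E AND (E OR v) = E):
= ((t XOR s) XOR p)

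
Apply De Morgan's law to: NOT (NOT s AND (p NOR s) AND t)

s OR NOT (p NOR s) OR NOT t
De Morgan's: NOT(AND of terms) = OR of negations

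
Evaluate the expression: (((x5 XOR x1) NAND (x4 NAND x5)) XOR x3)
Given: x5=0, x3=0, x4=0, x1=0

Substituting: (((0 XOR 0) NAND (0 NAND 0)) XOR 0)
= 1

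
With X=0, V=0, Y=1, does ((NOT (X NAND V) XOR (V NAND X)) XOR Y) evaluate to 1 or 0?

Substituting: ((NOT (0 NAND 0) XOR (0 NAND 0)) XOR 1)
= 0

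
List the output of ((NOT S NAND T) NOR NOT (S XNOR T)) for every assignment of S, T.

S | T | Output
--------------
0 | 0 | 0
0 | 1 | 0
1 | 0 | 0
1 | 1 | 0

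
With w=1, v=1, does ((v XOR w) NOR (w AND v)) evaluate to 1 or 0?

Substituting: ((1 XOR 1) NOR (1 AND 1))
= 0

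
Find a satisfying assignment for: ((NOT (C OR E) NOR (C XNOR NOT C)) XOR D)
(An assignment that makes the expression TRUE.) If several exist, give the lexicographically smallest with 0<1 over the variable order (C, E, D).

C=0, E=0, D=1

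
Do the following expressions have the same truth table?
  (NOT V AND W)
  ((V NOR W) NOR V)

Yes, they are equivalent — the two output columns agree on all 4 assignments:
V | W | Expression 1 | Expression 2
-----------------------------------
0 | 0 | 0 | 0
0 | 1 | 1 | 1
1 | 0 | 0 | 0
1 | 1 | 0 | 0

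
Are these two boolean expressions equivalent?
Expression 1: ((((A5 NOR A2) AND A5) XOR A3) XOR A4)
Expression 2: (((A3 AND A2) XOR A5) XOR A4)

No. Counterexample: with A3=0, A5=1, A2=0, A4=0, Expression 1 = 0 but Expression 2 = 1.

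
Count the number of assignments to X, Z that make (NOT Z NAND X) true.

Satisfying assignments: (0,0), (0,1), (1,1)
Count: 3 out of 4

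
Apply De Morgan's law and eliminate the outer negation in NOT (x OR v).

NOT x AND NOT v
De Morgan's: NOT(OR of terms) = AND of negations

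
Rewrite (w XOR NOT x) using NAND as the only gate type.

((w NAND (w NAND (x NAND x))) NAND ((x NAND x) NAND (w NAND (x NAND x))))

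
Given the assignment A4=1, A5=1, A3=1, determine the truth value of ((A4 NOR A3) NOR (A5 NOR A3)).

Substituting: ((1 NOR 1) NOR (1 NOR 1))
= 1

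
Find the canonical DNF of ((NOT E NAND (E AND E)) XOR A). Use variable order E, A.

(NOT E AND NOT A) OR (E AND NOT A)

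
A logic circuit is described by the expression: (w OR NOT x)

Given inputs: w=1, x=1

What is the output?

Substituting: (1 OR NOT 1)
= 1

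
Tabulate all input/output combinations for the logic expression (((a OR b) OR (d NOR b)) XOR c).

d | a | c | b | Output
----------------------
0 | 0 | 0 | 0 | 1
0 | 0 | 0 | 1 | 1
0 | 0 | 1 | 0 | 0
0 | 0 | 1 | 1 | 0
0 | 1 | 0 | 0 | 1
0 | 1 | 0 | 1 | 1
0 | 1 | 1 | 0 | 0
0 | 1 | 1 | 1 | 0
1 | 0 | 0 | 0 | 0
1 | 0 | 0 | 1 | 1
1 | 0 | 1 | 0 | 1
1 | 0 | 1 | 1 | 0
1 | 1 | 0 | 0 | 1
1 | 1 | 0 | 1 | 1
1 | 1 | 1 | 0 | 0
1 | 1 | 1 | 1 | 0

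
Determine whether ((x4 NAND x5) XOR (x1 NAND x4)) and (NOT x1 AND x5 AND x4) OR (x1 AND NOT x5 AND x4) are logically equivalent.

Yes, they are equivalent — the two output columns agree on all 8 assignments:
x1 | x5 | x4 | Expression 1 | Expression 2
------------------------------------------
0 | 0 | 0 | 0 | 0
0 | 0 | 1 | 0 | 0
0 | 1 | 0 | 0 | 0
0 | 1 | 1 | 1 | 1
1 | 0 | 0 | 0 | 0
1 | 0 | 1 | 1 | 1
1 | 1 | 0 | 0 | 0
1 | 1 | 1 | 0 | 0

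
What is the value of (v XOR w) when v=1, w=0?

Substituting: (1 XOR 0)
= 1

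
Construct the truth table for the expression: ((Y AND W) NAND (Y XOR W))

Y | W | Output
--------------
0 | 0 | 1
0 | 1 | 1
1 | 0 | 1
1 | 1 | 1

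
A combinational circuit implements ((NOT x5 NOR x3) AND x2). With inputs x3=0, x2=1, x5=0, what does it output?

Substituting: ((NOT 0 NOR 0) AND 1)
= 0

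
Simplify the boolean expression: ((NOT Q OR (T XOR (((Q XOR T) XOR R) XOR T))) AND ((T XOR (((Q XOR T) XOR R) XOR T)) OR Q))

By distribution ((E OR v) AND (E OR NOT v) = E) then XOR self-cancellation ((E XOR v) XOR v = E):
= ((Q XOR T) XOR R)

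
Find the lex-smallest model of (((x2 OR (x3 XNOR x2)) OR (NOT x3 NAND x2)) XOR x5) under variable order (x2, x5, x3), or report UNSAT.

x2=0, x5=0, x3=0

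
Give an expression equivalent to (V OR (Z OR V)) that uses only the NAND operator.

((V NAND V) NAND (((Z NAND Z) NAND (V NAND V)) NAND ((Z NAND Z) NAND (V NAND V))))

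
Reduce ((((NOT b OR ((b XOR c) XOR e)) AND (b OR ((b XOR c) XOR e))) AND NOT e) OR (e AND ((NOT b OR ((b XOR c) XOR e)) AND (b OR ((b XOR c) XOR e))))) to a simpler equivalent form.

By distribution ((E AND v) OR (E AND NOT v) = E) then distribution ((E OR v) AND (E OR NOT v) = E):
= ((b XOR c) XOR e)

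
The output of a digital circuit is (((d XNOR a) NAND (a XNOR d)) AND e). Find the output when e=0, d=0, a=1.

Substituting: (((0 XNOR 1) NAND (1 XNOR 0)) AND 0)
= 0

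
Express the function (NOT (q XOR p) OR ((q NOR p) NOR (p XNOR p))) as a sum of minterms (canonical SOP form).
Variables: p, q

Σm(0, 3) = (NOT p AND NOT q) OR (p AND q)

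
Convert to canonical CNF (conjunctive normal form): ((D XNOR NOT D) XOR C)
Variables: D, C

(D OR C) AND (NOT D OR C)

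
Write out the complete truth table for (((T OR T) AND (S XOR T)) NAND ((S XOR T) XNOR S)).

T | S | Output
--------------
0 | 0 | 1
0 | 1 | 1
1 | 0 | 1
1 | 1 | 1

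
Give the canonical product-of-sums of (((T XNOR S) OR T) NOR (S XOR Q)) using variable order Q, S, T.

ΠM(0, 1, 2, 3, 4, 5, 7) = (Q OR S OR T) AND (Q OR S OR NOT T) AND (Q OR NOT S OR T) AND (Q OR NOT S OR NOT T) AND (NOT Q OR S OR T) AND (NOT Q OR S OR NOT T) AND (NOT Q OR NOT S OR NOT T)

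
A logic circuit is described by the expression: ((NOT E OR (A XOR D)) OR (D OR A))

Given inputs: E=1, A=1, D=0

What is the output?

Substituting: ((NOT 1 OR (1 XOR 0)) OR (0 OR 1))
= 1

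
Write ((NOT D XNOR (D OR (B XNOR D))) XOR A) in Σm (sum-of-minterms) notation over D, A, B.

Σm(0, 3, 6, 7) = (NOT D AND NOT A AND NOT B) OR (NOT D AND A AND B) OR (D AND A AND NOT B) OR (D AND A AND B)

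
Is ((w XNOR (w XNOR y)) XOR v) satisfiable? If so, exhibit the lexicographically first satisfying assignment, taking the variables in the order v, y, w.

v=0, y=1, w=0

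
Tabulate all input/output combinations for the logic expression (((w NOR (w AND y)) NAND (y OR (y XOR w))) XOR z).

y | z | w | Output
------------------
0 | 0 | 0 | 1
0 | 0 | 1 | 1
0 | 1 | 0 | 0
0 | 1 | 1 | 0
1 | 0 | 0 | 0
1 | 0 | 1 | 1
1 | 1 | 0 | 1
1 | 1 | 1 | 0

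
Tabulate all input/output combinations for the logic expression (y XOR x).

y | x | Output
--------------
0 | 0 | 0
0 | 1 | 1
1 | 0 | 1
1 | 1 | 0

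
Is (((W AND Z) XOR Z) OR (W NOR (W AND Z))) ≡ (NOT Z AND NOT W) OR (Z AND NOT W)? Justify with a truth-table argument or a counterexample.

Yes, they are equivalent — the two output columns agree on all 4 assignments:
Z | W | Expression 1 | Expression 2
-----------------------------------
0 | 0 | 1 | 1
0 | 1 | 0 | 0
1 | 0 | 1 | 1
1 | 1 | 0 | 0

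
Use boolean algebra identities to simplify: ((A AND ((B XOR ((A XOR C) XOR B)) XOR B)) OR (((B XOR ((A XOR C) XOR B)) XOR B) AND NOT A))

By distribution ((E AND v) OR (E AND NOT v) = E) then XOR self-cancellation ((E XOR v) XOR v = E):
= ((A XOR C) XOR B)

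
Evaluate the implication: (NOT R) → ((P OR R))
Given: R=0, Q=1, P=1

Antecedent (NOT R) = 1; consequent ((P OR R)) = 1.
1 → 1 = 1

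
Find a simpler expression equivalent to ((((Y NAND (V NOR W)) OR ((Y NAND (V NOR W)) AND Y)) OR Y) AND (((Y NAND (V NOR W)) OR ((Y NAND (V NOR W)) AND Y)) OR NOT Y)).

By distribution ((E OR v) AND (E OR NOT v) = E) then absorption (E OR (E AND v) = E):
= (Y NAND (V NOR W))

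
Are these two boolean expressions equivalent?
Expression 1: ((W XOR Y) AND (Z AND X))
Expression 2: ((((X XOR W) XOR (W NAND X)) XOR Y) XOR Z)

No. Counterexample: with X=0, Y=0, Z=0, W=0, Expression 1 = 0 but Expression 2 = 1.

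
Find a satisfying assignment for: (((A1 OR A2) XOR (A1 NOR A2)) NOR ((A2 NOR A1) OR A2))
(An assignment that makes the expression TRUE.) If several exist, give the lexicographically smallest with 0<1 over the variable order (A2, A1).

UNSATISFIABLE - no assignment makes this expression true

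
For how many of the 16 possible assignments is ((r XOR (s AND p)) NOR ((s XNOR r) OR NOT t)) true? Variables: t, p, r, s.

Satisfying assignments: (1,0,0,1)
Count: 1 out of 16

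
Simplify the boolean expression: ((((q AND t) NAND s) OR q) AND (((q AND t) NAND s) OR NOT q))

By distribution ((E OR v) AND (E OR NOT v) = E):
= ((q AND t) NAND s)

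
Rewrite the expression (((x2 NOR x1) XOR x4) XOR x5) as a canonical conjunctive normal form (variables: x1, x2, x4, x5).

(x1 OR x2 OR x4 OR NOT x5) AND (x1 OR x2 OR NOT x4 OR x5) AND (x1 OR NOT x2 OR x4 OR x5) AND (x1 OR NOT x2 OR NOT x4 OR NOT x5) AND (NOT x1 OR x2 OR x4 OR x5) AND (NOT x1 OR x2 OR NOT x4 OR NOT x5) AND (NOT x1 OR NOT x2 OR x4 OR x5) AND (NOT x1 OR NOT x2 OR NOT x4 OR NOT x5)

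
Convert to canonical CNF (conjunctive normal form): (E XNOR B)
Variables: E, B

(E OR NOT B) AND (NOT E OR B)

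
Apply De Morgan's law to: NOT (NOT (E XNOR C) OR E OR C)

(E XNOR C) AND NOT E AND NOT C
De Morgan's: NOT(OR of terms) = AND of negations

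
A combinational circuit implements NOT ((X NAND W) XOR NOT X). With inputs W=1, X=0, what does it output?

Substituting: NOT ((0 NAND 1) XOR NOT 0)
= 1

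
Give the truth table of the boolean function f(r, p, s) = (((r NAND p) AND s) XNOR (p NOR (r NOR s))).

r | p | s | Output
------------------
0 | 0 | 0 | 1
0 | 0 | 1 | 1
0 | 1 | 0 | 1
0 | 1 | 1 | 0
1 | 0 | 0 | 0
1 | 0 | 1 | 1
1 | 1 | 0 | 1
1 | 1 | 1 | 1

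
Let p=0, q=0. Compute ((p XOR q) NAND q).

Substituting: ((0 XOR 0) NAND 0)
= 1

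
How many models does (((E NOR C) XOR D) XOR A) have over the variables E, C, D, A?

Satisfying assignments: (0,0,0,0), (0,0,1,1), (0,1,0,1), (0,1,1,0), (1,0,0,1), (1,0,1,0), (1,1,0,1), (1,1,1,0)
Count: 8 out of 16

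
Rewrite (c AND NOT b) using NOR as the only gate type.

((c NOR c) NOR ((b NOR b) NOR (b NOR b)))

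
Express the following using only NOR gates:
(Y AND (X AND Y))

((Y NOR Y) NOR (((X NOR X) NOR (Y NOR Y)) NOR ((X NOR X) NOR (Y NOR Y))))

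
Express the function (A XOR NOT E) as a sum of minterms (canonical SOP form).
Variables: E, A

Σm(0, 3) = (NOT E AND NOT A) OR (E AND A)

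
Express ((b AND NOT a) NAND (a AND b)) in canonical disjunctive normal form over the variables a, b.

(NOT a AND NOT b) OR (NOT a AND b) OR (a AND NOT b) OR (a AND b)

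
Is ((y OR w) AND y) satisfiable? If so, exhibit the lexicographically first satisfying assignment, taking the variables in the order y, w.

y=1, w=0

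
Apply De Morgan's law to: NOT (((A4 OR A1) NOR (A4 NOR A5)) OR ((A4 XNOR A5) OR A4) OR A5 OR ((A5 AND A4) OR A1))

NOT ((A4 OR A1) NOR (A4 NOR A5)) AND NOT ((A4 XNOR A5) OR A4) AND NOT A5 AND NOT ((A5 AND A4) OR A1)
De Morgan's: NOT(OR of terms) = AND of negations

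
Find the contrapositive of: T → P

Contrapositive: NOT P → NOT T
Note: A statement and its contrapositive are logically equivalent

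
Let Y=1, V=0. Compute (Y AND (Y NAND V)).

Substituting: (1 AND (1 NAND 0))
= 1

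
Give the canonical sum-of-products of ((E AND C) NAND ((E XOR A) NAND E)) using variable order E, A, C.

Σm(0, 1, 2, 3, 4, 5, 6) = (NOT E AND NOT A AND NOT C) OR (NOT E AND NOT A AND C) OR (NOT E AND A AND NOT C) OR (NOT E AND A AND C) OR (E AND NOT A AND NOT C) OR (E AND NOT A AND C) OR (E AND A AND NOT C)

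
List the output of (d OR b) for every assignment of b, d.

b | d | Output
--------------
0 | 0 | 0
0 | 1 | 1
1 | 0 | 1
1 | 1 | 1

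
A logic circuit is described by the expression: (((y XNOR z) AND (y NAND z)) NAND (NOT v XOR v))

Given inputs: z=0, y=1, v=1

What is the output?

Substituting: (((1 XNOR 0) AND (1 NAND 0)) NAND (NOT 1 XOR 1))
= 1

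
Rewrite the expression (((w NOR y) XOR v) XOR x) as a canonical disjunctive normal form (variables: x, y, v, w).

(NOT x AND NOT y AND NOT v AND NOT w) OR (NOT x AND NOT y AND v AND w) OR (NOT x AND y AND v AND NOT w) OR (NOT x AND y AND v AND w) OR (x AND NOT y AND NOT v AND w) OR (x AND NOT y AND v AND NOT w) OR (x AND y AND NOT v AND NOT w) OR (x AND y AND NOT v AND w)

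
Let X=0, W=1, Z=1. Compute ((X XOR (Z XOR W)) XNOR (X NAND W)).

Substituting: ((0 XOR (1 XOR 1)) XNOR (0 NAND 1))
= 0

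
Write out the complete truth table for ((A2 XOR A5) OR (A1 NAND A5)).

A5 | A2 | A1 | Output
---------------------
0 | 0 | 0 | 1
0 | 0 | 1 | 1
0 | 1 | 0 | 1
0 | 1 | 1 | 1
1 | 0 | 0 | 1
1 | 0 | 1 | 1
1 | 1 | 0 | 1
1 | 1 | 1 | 0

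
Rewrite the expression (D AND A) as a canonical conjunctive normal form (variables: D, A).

(D OR A) AND (D OR NOT A) AND (NOT D OR A)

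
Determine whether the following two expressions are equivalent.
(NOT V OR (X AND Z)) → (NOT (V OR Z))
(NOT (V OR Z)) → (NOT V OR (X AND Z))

No, Converse is not equivalent to original (counterexample: Z=1, V=0, X=0)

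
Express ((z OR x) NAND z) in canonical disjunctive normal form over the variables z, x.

(NOT z AND NOT x) OR (NOT z AND x)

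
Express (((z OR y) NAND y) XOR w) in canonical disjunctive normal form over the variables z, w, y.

(NOT z AND NOT w AND NOT y) OR (NOT z AND w AND y) OR (z AND NOT w AND NOT y) OR (z AND w AND y)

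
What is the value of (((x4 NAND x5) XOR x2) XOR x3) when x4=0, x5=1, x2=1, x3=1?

Substituting: (((0 NAND 1) XOR 1) XOR 1)
= 1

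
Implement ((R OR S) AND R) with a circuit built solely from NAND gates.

((((R NAND R) NAND (S NAND S)) NAND R) NAND (((R NAND R) NAND (S NAND S)) NAND R))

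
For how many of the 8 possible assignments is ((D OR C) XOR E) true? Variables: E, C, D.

Satisfying assignments: (0,0,1), (0,1,0), (0,1,1), (1,0,0)
Count: 4 out of 8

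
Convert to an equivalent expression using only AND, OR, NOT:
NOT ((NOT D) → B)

(NOT D) AND NOT B
(Negated implication: NOT(A → B) = A AND NOT B)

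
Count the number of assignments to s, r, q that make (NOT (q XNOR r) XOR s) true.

Satisfying assignments: (0,0,1), (0,1,0), (1,0,0), (1,1,1)
Count: 4 out of 8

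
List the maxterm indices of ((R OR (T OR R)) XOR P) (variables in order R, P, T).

ΠM(0, 3, 6, 7) = (R OR P OR T) AND (R OR NOT P OR NOT T) AND (NOT R OR NOT P OR T) AND (NOT R OR NOT P OR NOT T)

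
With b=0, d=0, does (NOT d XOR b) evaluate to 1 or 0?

Substituting: (NOT 0 XOR 0)
= 1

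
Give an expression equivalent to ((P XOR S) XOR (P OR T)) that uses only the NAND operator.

((((P NAND (P NAND S)) NAND (S NAND (P NAND S))) NAND (((P NAND (P NAND S)) NAND (S NAND (P NAND S))) NAND ((P NAND P) NAND (T NAND T)))) NAND (((P NAND P) NAND (T NAND T)) NAND (((P NAND (P NAND S)) NAND (S NAND (P NAND S))) NAND ((P NAND P) NAND (T NAND T)))))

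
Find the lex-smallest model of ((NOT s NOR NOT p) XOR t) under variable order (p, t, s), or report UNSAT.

p=0, t=1, s=0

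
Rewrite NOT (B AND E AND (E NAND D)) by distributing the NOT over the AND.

NOT B OR NOT E OR NOT (E NAND D)
De Morgan's: NOT(AND of terms) = OR of negations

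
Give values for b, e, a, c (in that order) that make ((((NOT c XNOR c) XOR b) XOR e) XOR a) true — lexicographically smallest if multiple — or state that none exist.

b=0, e=0, a=1, c=0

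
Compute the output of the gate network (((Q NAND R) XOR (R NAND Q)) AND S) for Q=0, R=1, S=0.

Substituting: (((0 NAND 1) XOR (1 NAND 0)) AND 0)
= 0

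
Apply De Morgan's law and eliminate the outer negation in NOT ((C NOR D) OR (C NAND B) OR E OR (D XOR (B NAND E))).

NOT (C NOR D) AND NOT (C NAND B) AND NOT E AND NOT (D XOR (B NAND E))
De Morgan's: NOT(OR of terms) = AND of negations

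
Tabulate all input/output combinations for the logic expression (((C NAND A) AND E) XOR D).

A | E | C | D | Output
----------------------
0 | 0 | 0 | 0 | 0
0 | 0 | 0 | 1 | 1
0 | 0 | 1 | 0 | 0
0 | 0 | 1 | 1 | 1
0 | 1 | 0 | 0 | 1
0 | 1 | 0 | 1 | 0
0 | 1 | 1 | 0 | 1
0 | 1 | 1 | 1 | 0
1 | 0 | 0 | 0 | 0
1 | 0 | 0 | 1 | 1
1 | 0 | 1 | 0 | 0
1 | 0 | 1 | 1 | 1
1 | 1 | 0 | 0 | 1
1 | 1 | 0 | 1 | 0
1 | 1 | 1 | 0 | 0
1 | 1 | 1 | 1 | 1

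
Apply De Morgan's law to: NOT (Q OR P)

NOT Q AND NOT P
De Morgan's: NOT(OR of terms) = AND of negations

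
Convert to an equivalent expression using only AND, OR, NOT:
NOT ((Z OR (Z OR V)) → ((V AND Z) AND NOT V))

(Z OR (Z OR V)) AND NOT ((V AND Z) AND NOT V)
(Negated implication: NOT(A → B) = A AND NOT B)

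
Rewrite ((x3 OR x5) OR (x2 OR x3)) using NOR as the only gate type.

((((x3 NOR x5) NOR (x3 NOR x5)) NOR ((x2 NOR x3) NOR (x2 NOR x3))) NOR (((x3 NOR x5) NOR (x3 NOR x5)) NOR ((x2 NOR x3) NOR (x2 NOR x3))))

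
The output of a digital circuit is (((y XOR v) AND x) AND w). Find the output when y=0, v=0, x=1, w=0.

Substituting: (((0 XOR 0) AND 1) AND 0)
= 0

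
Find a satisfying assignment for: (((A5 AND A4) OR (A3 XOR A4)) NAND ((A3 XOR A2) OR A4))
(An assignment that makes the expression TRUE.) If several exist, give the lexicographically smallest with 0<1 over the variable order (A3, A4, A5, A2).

A3=0, A4=0, A5=0, A2=0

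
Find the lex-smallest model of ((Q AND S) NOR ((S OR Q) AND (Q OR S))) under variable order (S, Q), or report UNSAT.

S=0, Q=0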